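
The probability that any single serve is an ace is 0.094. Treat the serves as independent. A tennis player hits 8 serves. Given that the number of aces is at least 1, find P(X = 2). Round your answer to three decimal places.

0.251

X ~ Binomial(8, 0.094). Want P(X=2 | X≥1) = P(X=2) / P(X≥1).
P(X=2) = C(8,2)·0.094^2·0.906^6 = 0.13683
P(X≥1) = 1 − 0.45397 = 0.54603
Ratio = 0.13683 / 0.54603 = 0.25059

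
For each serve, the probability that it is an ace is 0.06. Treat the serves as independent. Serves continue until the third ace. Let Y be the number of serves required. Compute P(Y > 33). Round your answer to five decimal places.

Needing more than 33 serves ⇔ fewer than 3 successes in the first 33. With X ~ Binomial(33, 0.06), P(Y > 33) = P(X ≤ 2).
  k=0: C(33,0)·0.06^0·0.94^33 = 0.1297834
  k=1: C(33,1)·0.06^1·0.94^32 = 0.2733736
  k=2: C(33,2)·0.06^2·0.94^31 = 0.2791900
P(X ≤ 2) = 0.6823470

0.68235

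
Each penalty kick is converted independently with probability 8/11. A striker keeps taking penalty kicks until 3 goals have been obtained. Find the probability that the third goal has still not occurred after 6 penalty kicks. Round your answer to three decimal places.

0.051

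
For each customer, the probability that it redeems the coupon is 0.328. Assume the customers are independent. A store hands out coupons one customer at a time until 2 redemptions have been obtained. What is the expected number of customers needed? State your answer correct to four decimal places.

6.0976

Y = total customers until the second success; negative binomial with r=2, p=0.328.
E[Y] = r / p = 2 / 0.328 = 6.097561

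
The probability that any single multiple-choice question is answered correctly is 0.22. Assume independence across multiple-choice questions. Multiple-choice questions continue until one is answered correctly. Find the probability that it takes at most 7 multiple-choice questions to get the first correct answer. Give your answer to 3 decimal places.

0.824

Y = number of multiple-choice questions to the first success; geometric, p = 0.22.
P(Y ≤ 7) = 1 − (1−p)^7 = 1 − 0.17566 = 0.82434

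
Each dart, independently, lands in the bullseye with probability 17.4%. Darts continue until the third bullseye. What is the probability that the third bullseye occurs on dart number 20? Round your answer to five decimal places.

Y = trial on which the third success occurs; negative binomial, r=3, p=0.174.
P(Y=20) = C(19,2) · p^3 · (1−p)^17
= 171 · 0.005268 · 0.038785 = 0.0349385

0.03494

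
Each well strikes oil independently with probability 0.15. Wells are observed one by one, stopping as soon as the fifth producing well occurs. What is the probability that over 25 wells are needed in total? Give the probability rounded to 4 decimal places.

0.6821

Needing more than 25 wells ⇔ fewer than 5 successes in the first 25. With X ~ Binomial(25, 0.15), P(Y > 25) = P(X ≤ 4).
  k=0: C(25,0)·0.15^0·0.85^25 = 0.017198
  k=1: C(25,1)·0.15^1·0.85^24 = 0.075873
  k=2: C(25,2)·0.15^2·0.85^23 = 0.160672
  k=3: C(25,3)·0.15^3·0.85^22 = 0.217379
  k=4: C(25,4)·0.15^4·0.85^21 = 0.210986
P(X ≤ 4) = 0.682107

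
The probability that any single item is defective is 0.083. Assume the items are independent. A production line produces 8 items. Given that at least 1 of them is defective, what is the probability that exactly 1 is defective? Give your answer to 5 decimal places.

0.72405

X ~ Binomial(8, 0.083). Want P(X=1 | X≥1) = P(X=1) / P(X≥1).
P(X=1) = C(8,1)·0.083^1·0.917^7 = 0.3620374
P(X≥1) = 1 − 0.4999824 = 0.5000176
Ratio = 0.3620374 / 0.5000176 = 0.7240492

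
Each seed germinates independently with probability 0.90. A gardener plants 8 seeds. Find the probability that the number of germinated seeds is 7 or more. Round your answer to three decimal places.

0.813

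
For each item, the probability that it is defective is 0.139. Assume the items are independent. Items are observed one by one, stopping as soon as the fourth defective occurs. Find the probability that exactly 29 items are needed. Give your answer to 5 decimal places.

Y = trial on which the fourth success occurs; negative binomial, r=4, p=0.139.
P(Y=29) = C(28,3) · p^4 · (1−p)^25
= 3276 · 0.0003733 · 0.023718 = 0.0290056

0.02901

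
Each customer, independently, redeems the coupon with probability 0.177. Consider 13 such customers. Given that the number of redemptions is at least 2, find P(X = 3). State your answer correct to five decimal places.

X ~ Binomial(13, 0.177). Want P(X=3 | X≥2) = P(X=3) / P(X≥2).
P(X=3) = C(13,3)·0.177^3·0.823^10 = 0.2260915
P(X≥2) = 1 − 0.0794690 − 0.2221850 = 0.6983460
Ratio = 0.2260915 / 0.6983460 = 0.3237528

0.32375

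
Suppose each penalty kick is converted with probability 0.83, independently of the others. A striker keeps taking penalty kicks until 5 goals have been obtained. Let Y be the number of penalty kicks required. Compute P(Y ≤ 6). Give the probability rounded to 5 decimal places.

Finishing within 6 penalty kicks ⇔ at least 5 successes in the first 6. With X ~ Binomial(6, 0.83), P(Y ≤ 6) = 1 − P(X ≤ 4).
  k=0: C(6,0)·0.83^0·0.17^6 = 0.0000241
  k=1: C(6,1)·0.83^1·0.17^5 = 0.0007071
  k=2: C(6,2)·0.83^2·0.17^4 = 0.0086306
  k=3: C(6,3)·0.83^3·0.17^3 = 0.0561838
  k=4: C(6,4)·0.83^4·0.17^2 = 0.2057318
1 − 0.2712775 = 0.7287225

0.72872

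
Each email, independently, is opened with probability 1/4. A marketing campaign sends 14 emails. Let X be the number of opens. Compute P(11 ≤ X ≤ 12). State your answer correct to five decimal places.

X ~ Binomial(14, 0.25); P(11 ≤ X ≤ 12) = Σ C(14,k) p^k (1−p)^(14−k) over k:
  k=11: C(14,11)·0.25^11·0.75^3 = 0.0000366
  k=12: C(14,12)·0.25^12·0.75^2 = 0.0000031
Total = 0.0000397

0.00004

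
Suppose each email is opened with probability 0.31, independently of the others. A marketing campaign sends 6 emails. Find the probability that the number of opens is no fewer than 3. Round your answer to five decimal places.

X ~ Binomial(6, 0.31); P(X ≥ 3) = Σ C(6,k) p^k (1−p)^(6−k) over k:
  k=3: C(6,3)·0.31^3·0.69^3 = 0.1957322
  k=4: C(6,4)·0.31^4·0.69^2 = 0.0659533
  k=5: C(6,5)·0.31^5·0.69^1 = 0.0118525
  k=6: C(6,6)·0.31^6·0.69^0 = 0.0008875
Total = 0.2744255

0.27443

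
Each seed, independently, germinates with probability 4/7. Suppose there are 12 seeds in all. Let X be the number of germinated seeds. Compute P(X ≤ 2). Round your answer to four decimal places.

0.0052

X ~ Binomial(12, 0.571429); P(X ≤ 2) = Σ C(12,k) p^k (1−p)^(12−k) over k:
  k=0: C(12,0)·0.571429^0·0.428571^12 = 0.000038
  k=1: C(12,1)·0.571429^1·0.428571^11 = 0.000614
  k=2: C(12,2)·0.571429^2·0.428571^10 = 0.004505
Total = 0.005158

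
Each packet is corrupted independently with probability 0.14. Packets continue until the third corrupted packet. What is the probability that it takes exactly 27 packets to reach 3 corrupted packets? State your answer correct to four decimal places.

0.0239

Y = trial on which the third success occurs; negative binomial, r=3, p=0.14.
P(Y=27) = C(26,2) · p^3 · (1−p)^24
= 325 · 0.002744 · 0.026789 = 0.023891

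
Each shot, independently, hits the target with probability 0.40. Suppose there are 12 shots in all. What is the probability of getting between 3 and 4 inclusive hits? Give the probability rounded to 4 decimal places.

X ~ Binomial(12, 0.40); P(3 ≤ X ≤ 4) = Σ C(12,k) p^k (1−p)^(12−k) over k:
  k=3: C(12,3)·0.40^3·0.60^9 = 0.141894
  k=4: C(12,4)·0.40^4·0.60^8 = 0.212841
Total = 0.354735

0.3547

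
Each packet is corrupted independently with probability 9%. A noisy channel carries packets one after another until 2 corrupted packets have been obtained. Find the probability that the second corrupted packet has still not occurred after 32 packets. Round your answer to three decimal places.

0.204

Needing more than 32 packets ⇔ fewer than 2 successes in the first 32. With X ~ Binomial(32, 0.09), P(Y > 32) = P(X ≤ 1).
  k=0: C(32,0)·0.09^0·0.91^32 = 0.04890
  k=1: C(32,1)·0.09^1·0.91^31 = 0.15477
P(X ≤ 1) = 0.20367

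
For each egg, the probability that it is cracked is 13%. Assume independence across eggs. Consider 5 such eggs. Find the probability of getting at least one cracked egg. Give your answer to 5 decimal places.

0.50158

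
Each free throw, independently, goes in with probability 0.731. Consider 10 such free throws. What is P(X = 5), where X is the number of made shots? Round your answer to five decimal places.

X ~ Binomial(n=10, p=0.731).
P(X=5) = C(10,5) · p^5 · (1−p)^5
= 252 · 0.20873 · 0.0014085 = 0.0740882

0.07409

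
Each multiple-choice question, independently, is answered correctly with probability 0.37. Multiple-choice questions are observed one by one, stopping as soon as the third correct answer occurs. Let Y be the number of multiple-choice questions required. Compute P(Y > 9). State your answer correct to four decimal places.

0.2924

Needing more than 9 multiple-choice questions ⇔ fewer than 3 successes in the first 9. With X ~ Binomial(9, 0.37), P(Y > 9) = P(X ≤ 2).
  k=0: C(9,0)·0.37^0·0.63^9 = 0.015634
  k=1: C(9,1)·0.37^1·0.63^8 = 0.082636
  k=2: C(9,2)·0.37^2·0.63^7 = 0.194129
P(X ≤ 2) = 0.292398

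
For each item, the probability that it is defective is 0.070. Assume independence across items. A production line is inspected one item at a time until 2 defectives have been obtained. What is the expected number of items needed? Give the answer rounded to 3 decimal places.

28.571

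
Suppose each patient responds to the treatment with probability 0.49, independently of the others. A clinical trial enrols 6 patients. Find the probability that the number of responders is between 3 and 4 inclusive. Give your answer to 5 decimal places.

0.53704

X ~ Binomial(6, 0.49); P(3 ≤ X ≤ 4) = Σ C(6,k) p^k (1−p)^(6−k) over k:
  k=3: C(6,3)·0.49^3·0.51^3 = 0.3121251
  k=4: C(6,4)·0.49^4·0.51^2 = 0.2249137
Total = 0.5370389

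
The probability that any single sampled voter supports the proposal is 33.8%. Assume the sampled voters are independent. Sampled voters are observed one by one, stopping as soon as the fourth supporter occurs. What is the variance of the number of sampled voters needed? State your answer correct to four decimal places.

Y = total sampled voters until the fourth success; negative binomial with r=4, p=0.338.
Var(Y) = r(1−p)/p² = 4·0.662 / 0.338² = 23.178460

23.1785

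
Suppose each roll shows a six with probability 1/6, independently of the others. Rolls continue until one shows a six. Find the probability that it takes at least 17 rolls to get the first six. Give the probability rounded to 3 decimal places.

0.054

Y = number of rolls to the first success; geometric, p = 0.166667.
P(Y > 16) = P(first 16 all fail) = (1−p)^16 = 0.05409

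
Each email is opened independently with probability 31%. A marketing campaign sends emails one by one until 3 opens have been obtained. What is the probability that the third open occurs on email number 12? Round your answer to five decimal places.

0.05809

Y = trial on which the third success occurs; negative binomial, r=3, p=0.31.
P(Y=12) = C(11,2) · p^3 · (1−p)^9
= 55 · 0.029791 · 0.035452 = 0.0580884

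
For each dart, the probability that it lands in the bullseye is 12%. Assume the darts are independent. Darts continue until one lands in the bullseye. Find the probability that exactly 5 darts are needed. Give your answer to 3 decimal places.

0.072

Geometric (trials to first success), p = 0.12.
P(Y = 5) = (1−p)^4 · p = 0.5997 · 0.12 = 0.07196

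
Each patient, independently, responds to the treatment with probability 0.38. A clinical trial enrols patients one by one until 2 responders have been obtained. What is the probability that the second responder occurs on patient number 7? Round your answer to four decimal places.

Y = trial on which the second success occurs; negative binomial, r=2, p=0.38.
P(Y=7) = C(6,1) · p^2 · (1−p)^5
= 6 · 0.1444 · 0.091613 = 0.079374

0.0794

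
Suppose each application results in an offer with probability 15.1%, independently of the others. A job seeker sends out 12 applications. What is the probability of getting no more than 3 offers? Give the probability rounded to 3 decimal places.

0.906

X ~ Binomial(12, 0.151); P(X ≤ 3) = Σ C(12,k) p^k (1−p)^(12−k) over k:
  k=0: C(12,0)·0.151^0·0.849^12 = 0.14025
  k=1: C(12,1)·0.151^1·0.849^11 = 0.29932
  k=2: C(12,2)·0.151^2·0.849^10 = 0.29280
  k=3: C(12,3)·0.151^3·0.849^9 = 0.17359
Total = 0.90596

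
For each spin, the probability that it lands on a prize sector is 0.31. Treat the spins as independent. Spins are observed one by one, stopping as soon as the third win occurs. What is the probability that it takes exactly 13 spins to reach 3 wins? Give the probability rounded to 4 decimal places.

0.0481

Y = trial on which the third success occurs; negative binomial, r=3, p=0.31.
P(Y=13) = C(12,2) · p^3 · (1−p)^10
= 66 · 0.029791 · 0.024462 = 0.048097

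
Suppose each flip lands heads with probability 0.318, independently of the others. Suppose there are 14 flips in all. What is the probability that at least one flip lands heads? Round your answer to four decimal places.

0.9953

P(at least one) = 1 − P(none) = 1 − (1 − 0.318)^14
= 1 − 0.004710 = 0.995290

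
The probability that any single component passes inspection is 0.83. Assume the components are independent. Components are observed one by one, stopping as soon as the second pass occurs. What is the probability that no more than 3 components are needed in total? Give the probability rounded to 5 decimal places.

Finishing within 3 components ⇔ at least 2 successes in the first 3. With X ~ Binomial(3, 0.83), P(Y ≤ 3) = 1 − P(X ≤ 1).
  k=0: C(3,0)·0.83^0·0.17^3 = 0.0049130
  k=1: C(3,1)·0.83^1·0.17^2 = 0.0719610
1 − 0.0768740 = 0.9231260

0.92313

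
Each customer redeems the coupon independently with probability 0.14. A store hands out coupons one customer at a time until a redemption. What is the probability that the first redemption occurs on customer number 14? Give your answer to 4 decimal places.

0.0197

Geometric (trials to first success), p = 0.14.
P(Y = 14) = (1−p)^13 · p = 0.14076 · 0.14 = 0.019706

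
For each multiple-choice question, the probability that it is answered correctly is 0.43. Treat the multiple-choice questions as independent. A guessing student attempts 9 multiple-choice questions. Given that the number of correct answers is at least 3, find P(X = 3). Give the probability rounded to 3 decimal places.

X ~ Binomial(9, 0.43). Want P(X=3 | X≥3) = P(X=3) / P(X≥3).
P(X=3) = C(9,3)·0.43^3·0.57^6 = 0.22905
P(X≥3) = 1 − 0.00635 − 0.04312 − 0.13013 = 0.82040
Ratio = 0.22905 / 0.82040 = 0.27920

0.279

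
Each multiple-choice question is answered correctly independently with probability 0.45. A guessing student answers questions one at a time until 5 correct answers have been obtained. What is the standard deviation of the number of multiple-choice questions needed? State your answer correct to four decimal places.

3.6851

Y = total multiple-choice questions until the fifth success; negative binomial with r=5, p=0.45.
SD(Y) = √[r(1−p)/p²] = √(13.580247) = 3.685139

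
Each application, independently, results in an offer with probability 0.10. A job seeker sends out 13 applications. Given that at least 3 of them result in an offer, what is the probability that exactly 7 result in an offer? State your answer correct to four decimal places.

X ~ Binomial(13, 0.10). Want P(X=7 | X≥3) = P(X=7) / P(X≥3).
P(X=7) = C(13,7)·0.10^7·0.90^6 = 0.000091
P(X≥3) = 1 − 0.254187 − 0.367158 − 0.244772 = 0.133883
Ratio = 0.000091 / 0.133883 = 0.000681

0.0007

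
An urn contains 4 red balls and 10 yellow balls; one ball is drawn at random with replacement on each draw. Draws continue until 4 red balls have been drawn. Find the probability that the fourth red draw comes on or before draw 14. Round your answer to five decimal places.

Finishing within 14 draws ⇔ at least 4 successes in the first 14. With X ~ Binomial(14, 0.285714), P(Y ≤ 14) = 1 − P(X ≤ 3).
  k=0: C(14,0)·0.285714^0·0.714286^14 = 0.0089993
  k=1: C(14,1)·0.285714^1·0.714286^13 = 0.0503959
  k=2: C(14,2)·0.285714^2·0.714286^12 = 0.1310294
  k=3: C(14,3)·0.285714^3·0.714286^11 = 0.2096471
1 − 0.4000717 = 0.5999283

0.59993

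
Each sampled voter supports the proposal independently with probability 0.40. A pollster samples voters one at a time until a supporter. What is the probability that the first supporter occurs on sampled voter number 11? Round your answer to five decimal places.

Geometric (trials to first success), p = 0.40.
P(Y = 11) = (1−p)^10 · p = 0.0060466 · 0.40 = 0.0024186

0.00242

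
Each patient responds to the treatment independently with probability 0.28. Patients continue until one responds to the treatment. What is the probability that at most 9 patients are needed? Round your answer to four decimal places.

0.9480

Y = number of patients to the first success; geometric, p = 0.28.
P(Y ≤ 9) = 1 − (1−p)^9 = 1 − 0.051999 = 0.948001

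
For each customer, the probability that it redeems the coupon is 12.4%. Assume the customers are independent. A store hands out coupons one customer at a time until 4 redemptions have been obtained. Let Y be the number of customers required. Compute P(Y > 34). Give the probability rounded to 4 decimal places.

Needing more than 34 customers ⇔ fewer than 4 successes in the first 34. With X ~ Binomial(34, 0.124), P(Y > 34) = P(X ≤ 3).
  k=0: C(34,0)·0.124^0·0.876^34 = 0.011095
  k=1: C(34,1)·0.124^1·0.876^33 = 0.053399
  k=2: C(34,2)·0.124^2·0.876^32 = 0.124720
  k=3: C(34,3)·0.124^3·0.876^31 = 0.188315
P(X ≤ 3) = 0.377530

0.3775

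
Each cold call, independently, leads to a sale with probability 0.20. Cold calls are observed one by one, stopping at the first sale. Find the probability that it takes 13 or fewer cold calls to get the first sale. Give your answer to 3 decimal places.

Y = number of cold calls to the first success; geometric, p = 0.20.
P(Y ≤ 13) = 1 − (1−p)^13 = 1 − 0.05498 = 0.94502

0.945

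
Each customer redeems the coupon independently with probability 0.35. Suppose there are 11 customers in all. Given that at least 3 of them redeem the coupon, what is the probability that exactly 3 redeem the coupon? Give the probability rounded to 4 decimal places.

X ~ Binomial(11, 0.35). Want P(X=3 | X≥3) = P(X=3) / P(X≥3).
P(X=3) = C(11,3)·0.35^3·0.65^8 = 0.225421
P(X≥3) = 1 − 0.008751 − 0.051832 − 0.139547 = 0.799871
Ratio = 0.225421 / 0.799871 = 0.281822

0.2818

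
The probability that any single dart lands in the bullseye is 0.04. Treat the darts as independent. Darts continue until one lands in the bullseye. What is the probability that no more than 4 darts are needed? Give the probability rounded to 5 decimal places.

Y = number of darts to the first success; geometric, p = 0.04.
P(Y ≤ 4) = 1 − (1−p)^4 = 1 − 0.8493466 = 0.1506534

0.15065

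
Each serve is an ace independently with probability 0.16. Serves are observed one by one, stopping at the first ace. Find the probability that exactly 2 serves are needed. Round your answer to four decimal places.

Geometric (trials to first success), p = 0.16.
P(Y = 2) = (1−p)^1 · p = 0.84 · 0.16 = 0.134400

0.1344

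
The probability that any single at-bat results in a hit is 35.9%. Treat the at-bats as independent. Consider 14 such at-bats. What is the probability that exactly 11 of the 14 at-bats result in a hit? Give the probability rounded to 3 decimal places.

0.001

X ~ Binomial(n=14, p=0.359).
P(X=11) = C(14,11) · p^11 · (1−p)^3
= 364 · 1.2766e-05 · 0.26337 = 0.00122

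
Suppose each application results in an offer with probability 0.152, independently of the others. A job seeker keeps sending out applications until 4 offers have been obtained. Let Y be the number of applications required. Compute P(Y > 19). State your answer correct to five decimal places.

Needing more than 19 applications ⇔ fewer than 4 successes in the first 19. With X ~ Binomial(19, 0.152), P(Y > 19) = P(X ≤ 3).
  k=0: C(19,0)·0.152^0·0.848^19 = 0.0436035
  k=1: C(19,1)·0.152^1·0.848^18 = 0.1484987
  k=2: C(19,2)·0.152^2·0.848^17 = 0.2395592
  k=3: C(19,3)·0.152^3·0.848^16 = 0.2433258
P(X ≤ 3) = 0.6749871

0.67499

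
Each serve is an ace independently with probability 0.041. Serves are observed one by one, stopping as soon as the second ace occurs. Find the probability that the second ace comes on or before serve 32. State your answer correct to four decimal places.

Finishing within 32 serves ⇔ at least 2 successes in the first 32. With X ~ Binomial(32, 0.041), P(Y ≤ 32) = 1 − P(X ≤ 1).
  k=0: C(32,0)·0.041^0·0.959^32 = 0.261936
  k=1: C(32,1)·0.041^1·0.959^31 = 0.358353
1 − 0.620289 = 0.379711

0.3797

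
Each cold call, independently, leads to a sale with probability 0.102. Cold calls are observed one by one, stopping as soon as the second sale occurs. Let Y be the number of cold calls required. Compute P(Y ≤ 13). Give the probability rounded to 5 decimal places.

0.38842

Finishing within 13 cold calls ⇔ at least 2 successes in the first 13. With X ~ Binomial(13, 0.102), P(Y ≤ 13) = 1 − P(X ≤ 1).
  k=0: C(13,0)·0.102^0·0.898^13 = 0.2469405
  k=1: C(13,1)·0.102^1·0.898^12 = 0.3646360
1 − 0.6115765 = 0.3884235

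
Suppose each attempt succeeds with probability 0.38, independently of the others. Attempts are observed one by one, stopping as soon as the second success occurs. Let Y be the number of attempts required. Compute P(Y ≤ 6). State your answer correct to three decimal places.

0.734

Finishing within 6 attempts ⇔ at least 2 successes in the first 6. With X ~ Binomial(6, 0.38), P(Y ≤ 6) = 1 − P(X ≤ 1).
  k=0: C(6,0)·0.38^0·0.62^6 = 0.05680
  k=1: C(6,1)·0.38^1·0.62^5 = 0.20888
1 − 0.26568 = 0.73432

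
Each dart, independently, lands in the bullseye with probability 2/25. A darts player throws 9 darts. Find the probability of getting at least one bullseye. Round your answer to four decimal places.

P(at least one) = 1 − P(none) = 1 − (1 − 0.08)^9
= 1 − 0.472161 = 0.527839

0.5278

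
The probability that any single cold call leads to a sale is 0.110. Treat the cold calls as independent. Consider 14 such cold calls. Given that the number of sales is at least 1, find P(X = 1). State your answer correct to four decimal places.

X ~ Binomial(14, 0.11). Want P(X=1 | X≥1) = P(X=1) / P(X≥1).
P(X=1) = C(14,1)·0.11^1·0.89^13 = 0.338525
P(X≥1) = 1 − 0.195641 = 0.804359
Ratio = 0.338525 / 0.804359 = 0.420863

0.4209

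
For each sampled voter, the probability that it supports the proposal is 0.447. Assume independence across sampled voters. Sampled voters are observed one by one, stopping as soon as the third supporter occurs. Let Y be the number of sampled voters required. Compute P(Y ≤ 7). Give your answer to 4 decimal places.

Finishing within 7 sampled voters ⇔ at least 3 successes in the first 7. With X ~ Binomial(7, 0.447), P(Y ≤ 7) = 1 − P(X ≤ 2).
  k=0: C(7,0)·0.447^0·0.553^7 = 0.015815
  k=1: C(7,1)·0.447^1·0.553^6 = 0.089486
  k=2: C(7,2)·0.447^2·0.553^5 = 0.217000
1 − 0.322302 = 0.677698

0.6777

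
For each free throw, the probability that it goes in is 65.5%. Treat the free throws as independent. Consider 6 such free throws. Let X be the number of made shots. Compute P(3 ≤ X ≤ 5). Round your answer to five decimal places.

X ~ Binomial(6, 0.655); P(3 ≤ X ≤ 5) = Σ C(6,k) p^k (1−p)^(6−k) over k:
  k=3: C(6,3)·0.655^3·0.345^3 = 0.2307869
  k=4: C(6,4)·0.655^4·0.345^2 = 0.3286205
  k=5: C(6,5)·0.655^5·0.345^1 = 0.2495611
Total = 0.8089685

0.80897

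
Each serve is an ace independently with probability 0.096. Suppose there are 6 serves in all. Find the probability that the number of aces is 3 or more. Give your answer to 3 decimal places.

X ~ Binomial(6, 0.096); P(X ≥ 3) = Σ C(6,k) p^k (1−p)^(6−k) over k:
  k=3: C(6,3)·0.096^3·0.904^3 = 0.01307
  k=4: C(6,4)·0.096^4·0.904^2 = 0.00104
  k=5: C(6,5)·0.096^5·0.904^1 = 0.00004
  k=6: C(6,6)·0.096^6·0.904^0 = 0.00000
Total = 0.01416

0.014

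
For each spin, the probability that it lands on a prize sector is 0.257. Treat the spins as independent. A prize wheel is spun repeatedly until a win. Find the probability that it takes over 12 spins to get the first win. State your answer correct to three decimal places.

0.028

Y = number of spins to the first success; geometric, p = 0.257.
P(Y > 12) = P(first 12 all fail) = (1−p)^12 = 0.02831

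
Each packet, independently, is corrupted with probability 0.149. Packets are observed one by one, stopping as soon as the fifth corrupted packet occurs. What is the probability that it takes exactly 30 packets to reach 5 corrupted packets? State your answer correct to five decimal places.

Y = trial on which the fifth success occurs; negative binomial, r=5, p=0.149.
P(Y=30) = C(29,4) · p^5 · (1−p)^25
= 23751 · 7.344e-05 · 0.017711 = 0.0308924

0.03089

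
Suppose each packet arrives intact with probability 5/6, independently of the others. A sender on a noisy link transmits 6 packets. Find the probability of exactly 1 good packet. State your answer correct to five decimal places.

0.00064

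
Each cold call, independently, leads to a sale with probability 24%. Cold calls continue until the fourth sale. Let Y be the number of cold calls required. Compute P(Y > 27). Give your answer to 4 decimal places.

Needing more than 27 cold calls ⇔ fewer than 4 successes in the first 27. With X ~ Binomial(27, 0.24), P(Y > 27) = P(X ≤ 3).
  k=0: C(27,0)·0.24^0·0.76^27 = 0.000605
  k=1: C(27,1)·0.24^1·0.76^26 = 0.005161
  k=2: C(27,2)·0.24^2·0.76^25 = 0.021187
  k=3: C(27,3)·0.24^3·0.76^24 = 0.055755
P(X ≤ 3) = 0.082708

0.0827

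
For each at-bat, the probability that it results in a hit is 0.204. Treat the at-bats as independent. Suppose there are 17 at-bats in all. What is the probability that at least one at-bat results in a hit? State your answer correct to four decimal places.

P(at least one) = 1 − P(none) = 1 − (1 − 0.204)^17
= 1 − 0.020679 = 0.979321

0.9793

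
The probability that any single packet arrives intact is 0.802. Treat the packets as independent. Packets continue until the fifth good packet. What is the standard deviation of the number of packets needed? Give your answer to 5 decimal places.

1.24063

Y = total packets until the fifth success; negative binomial with r=5, p=0.802.
SD(Y) = √[r(1−p)/p²] = √(1.5391695) = 1.2406327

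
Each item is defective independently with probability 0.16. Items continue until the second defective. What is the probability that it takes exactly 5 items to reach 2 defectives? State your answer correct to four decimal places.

0.0607

Y = trial on which the second success occurs; negative binomial, r=2, p=0.16.
P(Y=5) = C(4,1) · p^2 · (1−p)^3
= 4 · 0.0256 · 0.5927 = 0.060693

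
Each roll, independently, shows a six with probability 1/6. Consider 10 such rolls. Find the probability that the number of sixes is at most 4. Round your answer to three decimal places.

0.985

X ~ Binomial(10, 0.166667); P(X ≤ 4) = Σ C(10,k) p^k (1−p)^(10−k) over k:
  k=0: C(10,0)·0.166667^0·0.833333^10 = 0.16151
  k=1: C(10,1)·0.166667^1·0.833333^9 = 0.32301
  k=2: C(10,2)·0.166667^2·0.833333^8 = 0.29071
  k=3: C(10,3)·0.166667^3·0.833333^7 = 0.15505
  k=4: C(10,4)·0.166667^4·0.833333^6 = 0.05427
Total = 0.98454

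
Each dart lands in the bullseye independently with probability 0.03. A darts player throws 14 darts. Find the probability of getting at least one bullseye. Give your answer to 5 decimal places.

0.34716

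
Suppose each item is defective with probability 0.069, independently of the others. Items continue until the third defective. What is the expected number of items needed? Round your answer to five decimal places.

43.47826

Y = total items until the third success; negative binomial with r=3, p=0.069.
E[Y] = r / p = 3 / 0.069 = 43.4782609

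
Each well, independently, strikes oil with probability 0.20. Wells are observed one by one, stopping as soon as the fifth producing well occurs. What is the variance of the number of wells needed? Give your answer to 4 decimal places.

Y = total wells until the fifth success; negative binomial with r=5, p=0.20.
Var(Y) = r(1−p)/p² = 5·0.80 / 0.20² = 100.000000

100.0000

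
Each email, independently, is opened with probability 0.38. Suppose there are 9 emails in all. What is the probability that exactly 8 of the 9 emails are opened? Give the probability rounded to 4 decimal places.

0.0024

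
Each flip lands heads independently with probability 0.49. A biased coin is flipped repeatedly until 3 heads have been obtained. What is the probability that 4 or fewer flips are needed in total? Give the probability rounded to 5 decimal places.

Finishing within 4 flips ⇔ at least 3 successes in the first 4. With X ~ Binomial(4, 0.49), P(Y ≤ 4) = 1 − P(X ≤ 2).
  k=0: C(4,0)·0.49^0·0.51^4 = 0.0676520
  k=1: C(4,1)·0.49^1·0.51^3 = 0.2599960
  k=2: C(4,2)·0.49^2·0.51^2 = 0.3747001
1 − 0.7023480 = 0.2976520

0.29765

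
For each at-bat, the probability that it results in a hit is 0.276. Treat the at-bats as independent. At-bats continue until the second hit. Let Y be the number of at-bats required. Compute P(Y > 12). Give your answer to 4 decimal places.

0.1156

Needing more than 12 at-bats ⇔ fewer than 2 successes in the first 12. With X ~ Binomial(12, 0.276), P(Y > 12) = P(X ≤ 1).
  k=0: C(12,0)·0.276^0·0.724^12 = 0.020743
  k=1: C(12,1)·0.276^1·0.724^11 = 0.094889
P(X ≤ 1) = 0.115631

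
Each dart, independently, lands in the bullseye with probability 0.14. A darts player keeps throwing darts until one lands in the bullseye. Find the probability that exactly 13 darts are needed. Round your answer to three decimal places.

0.023

Geometric (trials to first success), p = 0.14.
P(Y = 13) = (1−p)^12 · p = 0.16367 · 0.14 = 0.02291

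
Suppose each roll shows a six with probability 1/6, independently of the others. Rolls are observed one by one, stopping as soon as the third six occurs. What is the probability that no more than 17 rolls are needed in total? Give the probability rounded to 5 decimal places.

Finishing within 17 rolls ⇔ at least 3 successes in the first 17. With X ~ Binomial(17, 0.166667), P(Y ≤ 17) = 1 − P(X ≤ 2).
  k=0: C(17,0)·0.166667^0·0.833333^17 = 0.0450732
  k=1: C(17,1)·0.166667^1·0.833333^16 = 0.1532490
  k=2: C(17,2)·0.166667^2·0.833333^15 = 0.2451984
1 − 0.4435207 = 0.5564793

0.55648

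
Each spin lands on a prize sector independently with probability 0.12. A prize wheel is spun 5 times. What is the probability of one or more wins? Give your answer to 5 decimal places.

0.47227

P(at least one) = 1 − P(none) = 1 − (1 − 0.12)^5
= 1 − 0.5277319 = 0.4722681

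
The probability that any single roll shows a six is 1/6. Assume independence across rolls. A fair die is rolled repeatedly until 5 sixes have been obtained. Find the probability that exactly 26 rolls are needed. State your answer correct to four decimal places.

Y = trial on which the fifth success occurs; negative binomial, r=5, p=0.166667.
P(Y=26) = C(25,4) · p^5 · (1−p)^21
= 12650 · 0.0001286 · 0.021737 = 0.035361

0.0354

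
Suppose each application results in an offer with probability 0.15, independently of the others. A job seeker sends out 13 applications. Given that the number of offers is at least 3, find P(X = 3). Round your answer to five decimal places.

X ~ Binomial(13, 0.15). Want P(X=3 | X≥3) = P(X=3) / P(X≥3).
P(X=3) = C(13,3)·0.15^3·0.85^10 = 0.1900330
P(X≥3) = 1 − 0.1209055 − 0.2773714 − 0.2936874 = 0.3080357
Ratio = 0.1900330 / 0.3080357 = 0.6169188

0.61692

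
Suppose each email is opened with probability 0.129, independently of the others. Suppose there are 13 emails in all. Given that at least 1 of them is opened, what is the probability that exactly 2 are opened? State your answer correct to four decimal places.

0.3407

X ~ Binomial(13, 0.129). Want P(X=2 | X≥1) = P(X=2) / P(X≥1).
P(X=2) = C(13,2)·0.129^2·0.871^11 = 0.284102
P(X≥1) = 1 − 0.166049 = 0.833951
Ratio = 0.284102 / 0.833951 = 0.340669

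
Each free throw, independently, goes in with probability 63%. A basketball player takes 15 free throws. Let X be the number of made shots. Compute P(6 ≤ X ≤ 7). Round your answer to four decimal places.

X ~ Binomial(15, 0.63); P(6 ≤ X ≤ 7) = Σ C(15,k) p^k (1−p)^(15−k) over k:
  k=6: C(15,6)·0.63^6·0.37^9 = 0.040669
  k=7: C(15,7)·0.63^7·0.37^8 = 0.089032
Total = 0.129701

0.1297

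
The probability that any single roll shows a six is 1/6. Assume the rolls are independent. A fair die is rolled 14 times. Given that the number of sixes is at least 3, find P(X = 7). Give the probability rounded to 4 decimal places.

X ~ Binomial(14, 0.166667). Want P(X=7 | X≥3) = P(X=7) / P(X≥3).
P(X=7) = C(14,7)·0.166667^7·0.833333^7 = 0.003422
P(X≥3) = 1 − 0.077887 − 0.218082 − 0.283507 = 0.420524
Ratio = 0.003422 / 0.420524 = 0.008136

0.0081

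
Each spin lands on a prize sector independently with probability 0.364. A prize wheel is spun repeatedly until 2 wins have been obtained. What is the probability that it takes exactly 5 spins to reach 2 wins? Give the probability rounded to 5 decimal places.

0.13634

Y = trial on which the second success occurs; negative binomial, r=2, p=0.364.
P(Y=5) = C(4,1) · p^2 · (1−p)^3
= 4 · 0.1325 · 0.25726 = 0.1363434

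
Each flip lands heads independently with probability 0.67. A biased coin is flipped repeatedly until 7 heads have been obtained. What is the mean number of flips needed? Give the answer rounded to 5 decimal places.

Y = total flips until the seventh success; negative binomial with r=7, p=0.67.
E[Y] = r / p = 7 / 0.67 = 10.4477612

10.44776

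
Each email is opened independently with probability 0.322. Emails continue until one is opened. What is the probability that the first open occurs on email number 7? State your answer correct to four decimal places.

Geometric (trials to first success), p = 0.322.
P(Y = 7) = (1−p)^6 · p = 0.097136 · 0.322 = 0.031278

0.0313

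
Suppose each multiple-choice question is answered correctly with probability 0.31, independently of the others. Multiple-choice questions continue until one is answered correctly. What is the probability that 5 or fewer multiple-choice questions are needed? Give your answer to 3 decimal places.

0.844

Y = number of multiple-choice questions to the first success; geometric, p = 0.31.
P(Y ≤ 5) = 1 − (1−p)^5 = 1 − 0.15640 = 0.84360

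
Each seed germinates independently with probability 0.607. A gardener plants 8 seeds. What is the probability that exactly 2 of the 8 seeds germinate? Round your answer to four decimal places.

X ~ Binomial(n=8, p=0.607).
P(X=2) = C(8,2) · p^2 · (1−p)^6
= 28 · 0.36845 · 0.0036843 = 0.038009

0.0380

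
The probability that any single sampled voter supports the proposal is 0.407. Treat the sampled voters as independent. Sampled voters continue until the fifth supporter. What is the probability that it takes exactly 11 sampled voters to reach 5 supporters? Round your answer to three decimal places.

0.102

Y = trial on which the fifth success occurs; negative binomial, r=5, p=0.407.
P(Y=11) = C(10,4) · p^5 · (1−p)^6
= 210 · 0.011168 · 0.043484 = 0.10198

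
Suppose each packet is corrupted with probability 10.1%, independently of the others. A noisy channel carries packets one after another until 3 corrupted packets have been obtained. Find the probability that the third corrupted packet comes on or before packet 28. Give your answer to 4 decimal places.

Finishing within 28 packets ⇔ at least 3 successes in the first 28. With X ~ Binomial(28, 0.101), P(Y ≤ 28) = 1 − P(X ≤ 2).
  k=0: C(28,0)·0.101^0·0.899^28 = 0.050731
  k=1: C(28,1)·0.101^1·0.899^27 = 0.159585
  k=2: C(28,2)·0.101^2·0.899^26 = 0.242040
1 − 0.452355 = 0.547645

0.5476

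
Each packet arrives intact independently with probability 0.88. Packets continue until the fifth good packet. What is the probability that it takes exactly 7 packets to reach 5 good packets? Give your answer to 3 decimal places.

Y = trial on which the fifth success occurs; negative binomial, r=5, p=0.88.
P(Y=7) = C(6,4) · p^5 · (1−p)^2
= 15 · 0.52773 · 0.0144 = 0.11399

0.114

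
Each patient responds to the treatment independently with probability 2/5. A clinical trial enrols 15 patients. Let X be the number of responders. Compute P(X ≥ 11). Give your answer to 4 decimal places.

X ~ Binomial(15, 0.40); P(X ≥ 11) = Σ C(15,k) p^k (1−p)^(15−k) over k:
  k=11: C(15,11)·0.40^11·0.60^4 = 0.007420
  k=12: C(15,12)·0.40^12·0.60^3 = 0.001649
  k=13: C(15,13)·0.40^13·0.60^2 = 0.000254
  k=14: C(15,14)·0.40^14·0.60^1 = 0.000024
  k=15: C(15,15)·0.40^15·0.60^0 = 0.000001
Total = 0.009348

0.0093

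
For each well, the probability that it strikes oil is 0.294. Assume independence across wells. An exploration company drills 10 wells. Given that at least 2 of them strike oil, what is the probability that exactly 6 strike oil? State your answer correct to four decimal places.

0.0401

X ~ Binomial(10, 0.294). Want P(X=6 | X≥2) = P(X=6) / P(X≥2).
P(X=6) = C(10,6)·0.294^6·0.706^4 = 0.033692
P(X≥2) = 1 − 0.030764 − 0.128112 = 0.841124
Ratio = 0.033692 / 0.841124 = 0.040056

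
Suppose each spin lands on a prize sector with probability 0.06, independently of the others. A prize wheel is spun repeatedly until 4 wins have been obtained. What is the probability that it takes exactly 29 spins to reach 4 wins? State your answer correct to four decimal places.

0.0090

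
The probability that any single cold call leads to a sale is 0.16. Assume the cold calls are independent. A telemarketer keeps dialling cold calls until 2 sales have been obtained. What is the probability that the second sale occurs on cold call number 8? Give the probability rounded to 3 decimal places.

Y = trial on which the second success occurs; negative binomial, r=2, p=0.16.
P(Y=8) = C(7,1) · p^2 · (1−p)^6
= 7 · 0.0256 · 0.3513 = 0.06295

0.063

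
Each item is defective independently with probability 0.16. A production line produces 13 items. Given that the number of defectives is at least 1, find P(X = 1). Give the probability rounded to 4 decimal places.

X ~ Binomial(13, 0.16). Want P(X=1 | X≥1) = P(X=1) / P(X≥1).
P(X=1) = C(13,1)·0.16^1·0.84^12 = 0.256693
P(X≥1) = 1 − 0.103665 = 0.896335
Ratio = 0.256693 / 0.896335 = 0.286381

0.2864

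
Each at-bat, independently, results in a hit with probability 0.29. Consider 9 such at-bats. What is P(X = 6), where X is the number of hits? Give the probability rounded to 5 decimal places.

0.01788

X ~ Binomial(n=9, p=0.29).
P(X=6) = C(9,6) · p^6 · (1−p)^3
= 84 · 0.00059482 · 0.35791 = 0.0178831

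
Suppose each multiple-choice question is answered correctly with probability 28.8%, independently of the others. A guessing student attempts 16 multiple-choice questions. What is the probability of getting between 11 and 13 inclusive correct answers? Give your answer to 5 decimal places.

0.00107

X ~ Binomial(16, 0.288); P(11 ≤ X ≤ 13) = Σ C(16,k) p^k (1−p)^(16−k) over k:
  k=11: C(16,11)·0.288^11·0.712^5 = 0.0009036
  k=12: C(16,12)·0.288^12·0.712^4 = 0.0001523
  k=13: C(16,13)·0.288^13·0.712^3 = 0.0000190
Total = 0.0010749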